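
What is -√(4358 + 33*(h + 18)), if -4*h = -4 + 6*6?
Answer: -4*√293 ≈ -68.469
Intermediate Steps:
h = -8 (h = -(-4 + 6*6)/4 = -(-4 + 36)/4 = -¼*32 = -8)
-√(4358 + 33*(h + 18)) = -√(4358 + 33*(-8 + 18)) = -√(4358 + 33*10) = -√(4358 + 330) = -√4688 = -4*√293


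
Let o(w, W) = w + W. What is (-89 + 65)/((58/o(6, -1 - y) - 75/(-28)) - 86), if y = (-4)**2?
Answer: 7392/27287 ≈ 0.27090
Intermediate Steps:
y = 16
o(w, W) = W + w
(-89 + 65)/((58/o(6, -1 - y) - 75/(-28)) - 86) = (-89 + 65)/((58/((-1 - 1*16) + 6) - 75/(-28)) - 86) = -24/((58/((-1 - 16) + 6) - 75*(-1/28)) - 86) = -24/((58/(-17 + 6) + 75/28) - 86) = -24/((58/(-11) + 75/28) - 86) = -24/((58*(-1/11) + 75/28) - 86) = -24/((-58/11 + 75/28) - 86) = -24/(-799/308 - 86) = -24/(-27287/308) = -24*(-308/27287) = 7392/27287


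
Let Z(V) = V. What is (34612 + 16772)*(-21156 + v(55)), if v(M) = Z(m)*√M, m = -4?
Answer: -1087079904 - 205536*√55 ≈ -1.0886e+9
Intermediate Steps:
v(M) = -4*√M
(34612 + 16772)*(-21156 + v(55)) = (34612 + 16772)*(-21156 - 4*√55) = 51384*(-21156 - 4*√55) = -1087079904 - 205536*√55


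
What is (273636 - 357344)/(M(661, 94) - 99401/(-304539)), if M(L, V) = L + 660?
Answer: -6373087653/100598855 ≈ -63.352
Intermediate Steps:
M(L, V) = 660 + L
(273636 - 357344)/(M(661, 94) - 99401/(-304539)) = (273636 - 357344)/((660 + 661) - 99401/(-304539)) = -83708/(1321 - 99401*(-1/304539)) = -83708/(1321 + 99401/304539) = -83708/402395420/304539 = -83708*304539/402395420 = -6373087653/100598855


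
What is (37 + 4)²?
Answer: 1681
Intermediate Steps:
(37 + 4)² = 41² = 1681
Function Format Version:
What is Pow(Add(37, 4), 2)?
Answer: 1681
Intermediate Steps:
Pow(Add(37, 4), 2) = Pow(41, 2) = 1681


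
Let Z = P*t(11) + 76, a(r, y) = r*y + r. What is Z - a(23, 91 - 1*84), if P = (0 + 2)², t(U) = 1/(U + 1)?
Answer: -323/3 ≈ -107.67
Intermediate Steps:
t(U) = 1/(1 + U)
P = 4 (P = 2² = 4)
a(r, y) = r + r*y
Z = 229/3 (Z = 4/(1 + 11) + 76 = 4/12 + 76 = 4*(1/12) + 76 = ⅓ + 76 = 229/3 ≈ 76.333)
Z - a(23, 91 - 1*84) = 229/3 - 23*(1 + (91 - 1*84)) = 229/3 - 23*(1 + (91 - 84)) = 229/3 - 23*(1 + 7) = 229/3 - 23*8 = 229/3 - 1*184 = 229/3 - 184 = -323/3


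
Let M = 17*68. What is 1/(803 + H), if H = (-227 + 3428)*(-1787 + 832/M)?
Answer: -289/1652236168 ≈ -1.7491e-7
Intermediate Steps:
M = 1156
H = -1652468235/289 (H = (-227 + 3428)*(-1787 + 832/1156) = 3201*(-1787 + 832*(1/1156)) = 3201*(-1787 + 208/289) = 3201*(-516235/289) = -1652468235/289 ≈ -5.7179e+6)
1/(803 + H) = 1/(803 - 1652468235/289) = 1/(-1652236168/289) = -289/1652236168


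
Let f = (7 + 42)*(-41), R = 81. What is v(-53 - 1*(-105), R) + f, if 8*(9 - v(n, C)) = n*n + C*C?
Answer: -25265/8 ≈ -3158.1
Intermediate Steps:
f = -2009 (f = 49*(-41) = -2009)
v(n, C) = 9 - C**2/8 - n**2/8 (v(n, C) = 9 - (n*n + C*C)/8 = 9 - (n**2 + C**2)/8 = 9 - (C**2 + n**2)/8 = 9 + (-C**2/8 - n**2/8) = 9 - C**2/8 - n**2/8)
v(-53 - 1*(-105), R) + f = (9 - 1/8*81**2 - (-53 - 1*(-105))**2/8) - 2009 = (9 - 1/8*6561 - (-53 + 105)**2/8) - 2009 = (9 - 6561/8 - 1/8*52**2) - 2009 = (9 - 6561/8 - 1/8*2704) - 2009 = (9 - 6561/8 - 338) - 2009 = -9193/8 - 2009 = -25265/8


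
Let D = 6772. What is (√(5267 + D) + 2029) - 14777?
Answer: -12748 + √12039 ≈ -12638.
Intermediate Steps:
(√(5267 + D) + 2029) - 14777 = (√(5267 + 6772) + 2029) - 14777 = (√12039 + 2029) - 14777 = (2029 + √12039) - 14777 = -12748 + √12039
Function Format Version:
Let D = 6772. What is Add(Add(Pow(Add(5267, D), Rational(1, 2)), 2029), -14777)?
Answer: Add(-12748, Pow(12039, Rational(1, 2))) ≈ -12638.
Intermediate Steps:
Add(Add(Pow(Add(5267, D), Rational(1, 2)), 2029), -14777) = Add(Add(Pow(Add(5267, 6772), Rational(1, 2)), 2029), -14777) = Add(Add(Pow(12039, Rational(1, 2)), 2029), -14777) = Add(Add(2029, Pow(12039, Rational(1, 2))), -14777) = Add(-12748, Pow(12039, Rational(1, 2)))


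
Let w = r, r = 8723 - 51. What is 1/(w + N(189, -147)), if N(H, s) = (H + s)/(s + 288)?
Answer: 47/407598 ≈ 0.00011531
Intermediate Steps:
r = 8672
w = 8672
N(H, s) = (H + s)/(288 + s)
1/(w + N(189, -147)) = 1/(8672 + (189 - 147)/(288 - 147)) = 1/(8672 + 42/141) = 1/(8672 + (1/141)*42) = 1/(8672 + 14/47) = 1/(407598/47) = 47/407598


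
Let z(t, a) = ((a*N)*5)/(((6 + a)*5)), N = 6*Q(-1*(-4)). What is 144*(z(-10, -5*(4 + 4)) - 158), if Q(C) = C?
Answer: -317664/17 ≈ -18686.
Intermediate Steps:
N = 24 (N = 6*(-1*(-4)) = 6*4 = 24)
z(t, a) = 120*a/(30 + 5*a) (z(t, a) = ((a*24)*5)/(((6 + a)*5)) = ((24*a)*5)/(30 + 5*a) = (120*a)/(30 + 5*a) = 120*a/(30 + 5*a))
144*(z(-10, -5*(4 + 4)) - 158) = 144*(24*(-5*(4 + 4))/(6 - 5*(4 + 4)) - 158) = 144*(24*(-5*8)/(6 - 5*8) - 158) = 144*(24*(-40)/(6 - 40) - 158) = 144*(24*(-40)/(-34) - 158) = 144*(24*(-40)*(-1/34) - 158) = 144*(480/17 - 158) = 144*(-2206/17) = -317664/17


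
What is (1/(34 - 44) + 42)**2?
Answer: 175561/100 ≈ 1755.6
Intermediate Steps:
(1/(34 - 44) + 42)**2 = (1/(-10) + 42)**2 = (-1/10 + 42)**2 = (419/10)**2 = 175561/100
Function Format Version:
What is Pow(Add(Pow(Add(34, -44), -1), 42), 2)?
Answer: Rational(175561, 100) ≈ 1755.6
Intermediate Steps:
Pow(Add(Pow(Add(34, -44), -1), 42), 2) = Pow(Add(Pow(-10, -1), 42), 2) = Pow(Add(Rational(-1, 10), 42), 2) = Pow(Rational(419, 10), 2) = Rational(175561, 100)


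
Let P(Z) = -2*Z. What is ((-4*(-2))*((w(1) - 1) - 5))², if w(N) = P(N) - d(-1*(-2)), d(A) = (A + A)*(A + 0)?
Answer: 16384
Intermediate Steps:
d(A) = 2*A² (d(A) = (2*A)*A = 2*A²)
w(N) = -8 - 2*N (w(N) = -2*N - 2*(-1*(-2))² = -2*N - 2*2² = -2*N - 2*4 = -2*N - 1*8 = -2*N - 8 = -8 - 2*N)
((-4*(-2))*((w(1) - 1) - 5))² = ((-4*(-2))*(((-8 - 2*1) - 1) - 5))² = (8*(((-8 - 2) - 1) - 5))² = (8*((-10 - 1) - 5))² = (8*(-11 - 5))² = (8*(-16))² = (-128)² = 16384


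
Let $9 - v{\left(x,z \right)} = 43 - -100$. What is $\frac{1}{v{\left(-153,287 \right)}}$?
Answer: $- \frac{1}{134} \approx -0.0074627$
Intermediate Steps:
$v{\left(x,z \right)} = -134$ ($v{\left(x,z \right)} = 9 - \left(43 - -100\right) = 9 - \left(43 + 100\right) = 9 - 143 = -134$)
$\frac{1}{v{\left(-153,287 \right)}} = \frac{1}{-134} = - \frac{1}{134}$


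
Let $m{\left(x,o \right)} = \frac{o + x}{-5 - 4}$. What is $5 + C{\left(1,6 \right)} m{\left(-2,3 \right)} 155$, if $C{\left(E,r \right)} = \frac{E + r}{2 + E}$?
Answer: $- \frac{950}{27} \approx -35.185$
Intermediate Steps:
$C{\left(E,r \right)} = \frac{E + r}{2 + E}$
$m{\left(x,o \right)} = - \frac{o}{9} - \frac{x}{9}$ ($m{\left(x,o \right)} = \frac{o + x}{-9} = \left(o + x\right) \left(- \frac{1}{9}\right) = - \frac{o}{9} - \frac{x}{9}$)
$5 + C{\left(1,6 \right)} m{\left(-2,3 \right)} 155 = 5 + \frac{1 + 6}{2 + 1} \left(\left(- \frac{1}{9}\right) 3 - - \frac{2}{9}\right) 155 = 5 + \frac{1}{3} \cdot 7 \left(- \frac{1}{3} + \frac{2}{9}\right) 155 = 5 + \frac{1}{3} \cdot 7 \left(- \frac{1}{9}\right) 155 = 5 + \frac{7}{3} \left(- \frac{1}{9}\right) 155 = 5 - \frac{1085}{27} = - \frac{950}{27}$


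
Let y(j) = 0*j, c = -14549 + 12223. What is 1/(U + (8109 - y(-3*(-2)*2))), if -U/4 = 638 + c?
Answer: 1/14861 ≈ 6.7290e-5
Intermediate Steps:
c = -2326
U = 6752 (U = -4*(638 - 2326) = -4*(-1688) = 6752)
y(j) = 0
1/(U + (8109 - y(-3*(-2)*2))) = 1/(6752 + (8109 - 1*0)) = 1/(6752 + (8109 + 0)) = 1/(6752 + 8109) = 1/14861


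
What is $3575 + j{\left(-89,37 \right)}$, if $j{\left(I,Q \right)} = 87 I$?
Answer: $-4168$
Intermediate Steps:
$3575 + j{\left(-89,37 \right)} = 3575 + 87 \left(-89\right) = 3575 - 7743 = -4168$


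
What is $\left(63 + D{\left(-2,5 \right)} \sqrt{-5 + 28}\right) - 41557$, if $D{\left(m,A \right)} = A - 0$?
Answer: $-41494 + 5 \sqrt{23} \approx -41470.0$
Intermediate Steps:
$D{\left(m,A \right)} = A$ ($D{\left(m,A \right)} = A + 0 = A$)
$\left(63 + D{\left(-2,5 \right)} \sqrt{-5 + 28}\right) - 41557 = \left(63 + 5 \sqrt{-5 + 28}\right) - 41557 = \left(63 + 5 \sqrt{23}\right) - 41557 = -41494 + 5 \sqrt{23}$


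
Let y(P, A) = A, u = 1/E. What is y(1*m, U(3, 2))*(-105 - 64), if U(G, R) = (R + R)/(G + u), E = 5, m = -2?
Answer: -845/4 ≈ -211.25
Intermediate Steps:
u = ⅕ (u = 1/5 = ⅕ ≈ 0.20000)
U(G, R) = 2*R/(⅕ + G) (U(G, R) = (R + R)/(G + ⅕) = (2*R)/(⅕ + G) = 2*R/(⅕ + G))
y(1*m, U(3, 2))*(-105 - 64) = (10*2/(1 + 5*3))*(-105 - 64) = (10*2/(1 + 15))*(-169) = (10*2/16)*(-169) = (10*2*(1/16))*(-169) = (5/4)*(-169) = -845/4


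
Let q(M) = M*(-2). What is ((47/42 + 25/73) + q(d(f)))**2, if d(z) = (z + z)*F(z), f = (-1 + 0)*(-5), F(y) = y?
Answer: 91275890161/9400356 ≈ 9709.8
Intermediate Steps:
f = 5 (f = -1*(-5) = 5)
d(z) = 2*z**2 (d(z) = (z + z)*z = (2*z)*z = 2*z**2)
q(M) = -2*M
((47/42 + 25/73) + q(d(f)))**2 = ((47/42 + 25/73) - 4*5**2)**2 = ((47*(1/42) + 25*(1/73)) - 4*25)**2 = ((47/42 + 25/73) - 2*50)**2 = (4481/3066 - 100)**2 = (-302119/3066)**2 = 91275890161/9400356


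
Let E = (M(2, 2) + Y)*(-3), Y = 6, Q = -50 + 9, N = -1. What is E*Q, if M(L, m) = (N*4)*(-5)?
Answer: 3198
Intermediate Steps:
Q = -41
M(L, m) = 20 (M(L, m) = -1*4*(-5) = -4*(-5) = 20)
E = -78 (E = (20 + 6)*(-3) = 26*(-3) = -78)
E*Q = -78*(-41) = 3198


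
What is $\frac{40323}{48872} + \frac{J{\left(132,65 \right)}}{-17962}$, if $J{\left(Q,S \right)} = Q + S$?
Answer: $\frac{357326971}{438919432} \approx 0.81411$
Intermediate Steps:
$\frac{40323}{48872} + \frac{J{\left(132,65 \right)}}{-17962} = \frac{40323}{48872} + \frac{132 + 65}{-17962} = 40323 \cdot \frac{1}{48872} + 197 \left(- \frac{1}{17962}\right) = \frac{40323}{48872} - \frac{197}{17962} = \frac{357326971}{438919432}$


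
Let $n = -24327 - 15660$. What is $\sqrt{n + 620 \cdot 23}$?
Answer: $i \sqrt{25727} \approx 160.4 i$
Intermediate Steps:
$n = -39987$ ($n = -24327 - 15660 = -39987$)
$\sqrt{n + 620 \cdot 23} = \sqrt{-39987 + 620 \cdot 23} = \sqrt{-39987 + 14260} = \sqrt{-25727} = i \sqrt{25727}$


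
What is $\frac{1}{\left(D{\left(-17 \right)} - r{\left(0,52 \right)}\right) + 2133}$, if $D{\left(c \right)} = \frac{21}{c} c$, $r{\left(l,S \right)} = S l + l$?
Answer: $\frac{1}{2154} \approx 0.00046425$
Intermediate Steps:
$r{\left(l,S \right)} = l + S l$
$D{\left(c \right)} = 21$
$\frac{1}{\left(D{\left(-17 \right)} - r{\left(0,52 \right)}\right) + 2133} = \frac{1}{\left(21 - 0 \left(1 + 52\right)\right) + 2133} = \frac{1}{\left(21 - 0 \cdot 53\right) + 2133} = \frac{1}{\left(21 - 0\right) + 2133} = \frac{1}{\left(21 + 0\right) + 2133} = \frac{1}{21 + 2133} = \frac{1}{2154}$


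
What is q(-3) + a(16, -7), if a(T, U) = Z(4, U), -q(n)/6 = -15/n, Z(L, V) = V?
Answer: -37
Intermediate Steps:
q(n) = 90/n (q(n) = -(-90)/n = 90/n)
a(T, U) = U
q(-3) + a(16, -7) = 90/(-3) - 7 = 90*(-⅓) - 7 = -30 - 7 = -37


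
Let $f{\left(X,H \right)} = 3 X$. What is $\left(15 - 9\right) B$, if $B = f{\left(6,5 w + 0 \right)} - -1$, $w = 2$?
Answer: $114$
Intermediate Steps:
$B = 19$ ($B = 3 \cdot 6 - -1 = 18 + 1 = 19$)
$\left(15 - 9\right) B = \left(15 - 9\right) 19 = 6 \cdot 19 = 114$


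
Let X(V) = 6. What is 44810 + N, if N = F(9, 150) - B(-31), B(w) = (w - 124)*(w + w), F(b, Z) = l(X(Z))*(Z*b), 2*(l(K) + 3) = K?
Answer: 35200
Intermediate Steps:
l(K) = -3 + K/2
F(b, Z) = 0 (F(b, Z) = (-3 + (½)*6)*(Z*b) = (-3 + 3)*(Z*b) = 0*(Z*b) = 0)
B(w) = 2*w*(-124 + w) (B(w) = (-124 + w)*(2*w) = 2*w*(-124 + w))
N = -9610 (N = 0 - 2*(-31)*(-124 - 31) = 0 - 2*(-31)*(-155) = 0 - 1*9610 = 0 - 9610 = -9610)
44810 + N = 44810 - 9610 = 35200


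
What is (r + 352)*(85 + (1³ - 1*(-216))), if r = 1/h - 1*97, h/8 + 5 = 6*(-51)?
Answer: 95800289/1244 ≈ 77010.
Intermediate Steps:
h = -2488 (h = -40 + 8*(6*(-51)) = -40 + 8*(-306) = -40 - 2448 = -2488)
r = -241337/2488 (r = 1/(-2488) - 1*97 = -1/2488 - 97 = -241337/2488 ≈ -97.000)
(r + 352)*(85 + (1³ - 1*(-216))) = (-241337/2488 + 352)*(85 + (1³ - 1*(-216))) = 634439*(85 + (1 + 216))/2488 = 634439*(85 + 217)/2488 = (634439/2488)*302 = 95800289/1244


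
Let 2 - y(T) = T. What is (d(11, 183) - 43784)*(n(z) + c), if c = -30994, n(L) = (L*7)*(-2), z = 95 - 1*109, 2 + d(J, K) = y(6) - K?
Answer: 1354280454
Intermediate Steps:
y(T) = 2 - T
d(J, K) = -6 - K (d(J, K) = -2 + ((2 - 1*6) - K) = -2 + ((2 - 6) - K) = -2 + (-4 - K) = -6 - K)
z = -14 (z = 95 - 109 = -14)
n(L) = -14*L (n(L) = (7*L)*(-2) = -14*L)
(d(11, 183) - 43784)*(n(z) + c) = ((-6 - 1*183) - 43784)*(-14*(-14) - 30994) = ((-6 - 183) - 43784)*(196 - 30994) = (-189 - 43784)*(-30798) = -43973*(-30798) = 1354280454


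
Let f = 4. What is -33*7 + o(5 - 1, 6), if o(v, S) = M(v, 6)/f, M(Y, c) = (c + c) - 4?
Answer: -229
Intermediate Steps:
M(Y, c) = -4 + 2*c (M(Y, c) = 2*c - 4 = -4 + 2*c)
o(v, S) = 2 (o(v, S) = (-4 + 2*6)/4 = (-4 + 12)*(¼) = 8*(¼) = 2)
-33*7 + o(5 - 1, 6) = -33*7 + 2 = -231 + 2 = -229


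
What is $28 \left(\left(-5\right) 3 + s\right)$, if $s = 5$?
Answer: $-280$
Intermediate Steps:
$28 \left(\left(-5\right) 3 + s\right) = 28 \left(\left(-5\right) 3 + 5\right) = 28 \left(-15 + 5\right) = 28 \left(-10\right) = -280$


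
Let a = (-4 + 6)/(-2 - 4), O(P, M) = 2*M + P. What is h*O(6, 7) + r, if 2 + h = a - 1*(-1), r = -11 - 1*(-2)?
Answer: -107/3 ≈ -35.667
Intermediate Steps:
O(P, M) = P + 2*M
a = -⅓ (a = 2/(-6) = 2*(-⅙) = -⅓ ≈ -0.33333)
r = -9 (r = -11 + 2 = -9)
h = -4/3 (h = -2 + (-⅓ - 1*(-1)) = -2 + (-⅓ + 1) = -2 + ⅔ = -4/3 ≈ -1.3333)
h*O(6, 7) + r = -4*(6 + 2*7)/3 - 9 = -4*(6 + 14)/3 - 9 = -4/3*20 - 9 = -80/3 - 9 = -107/3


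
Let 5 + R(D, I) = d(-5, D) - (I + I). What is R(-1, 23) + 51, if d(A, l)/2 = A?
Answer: -10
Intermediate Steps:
d(A, l) = 2*A
R(D, I) = -15 - 2*I (R(D, I) = -5 + (2*(-5) - (I + I)) = -5 + (-10 - 2*I) = -15 - 2*I)
R(-1, 23) + 51 = (-15 - 2*23) + 51 = (-15 - 46) + 51 = -61 + 51 = -10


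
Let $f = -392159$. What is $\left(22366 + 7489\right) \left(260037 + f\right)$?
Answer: $-3944502310$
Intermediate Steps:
$\left(22366 + 7489\right) \left(260037 + f\right) = \left(22366 + 7489\right) \left(260037 - 392159\right) = 29855 \left(-132122\right) = -3944502310$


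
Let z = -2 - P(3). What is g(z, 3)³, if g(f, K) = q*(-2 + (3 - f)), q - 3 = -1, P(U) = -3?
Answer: 0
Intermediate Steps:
q = 2 (q = 3 - 1 = 2)
z = 1 (z = -2 - 1*(-3) = -2 + 3 = 1)
g(f, K) = 2 - 2*f (g(f, K) = 2*(-2 + (3 - f)) = 2*(1 - f) = 2 - 2*f)
g(z, 3)³ = (2 - 2*1)³ = (2 - 2)³ = 0³ = 0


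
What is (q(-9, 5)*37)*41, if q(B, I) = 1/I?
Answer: 1517/5 ≈ 303.40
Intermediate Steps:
(q(-9, 5)*37)*41 = (37/5)*41 = 1517/5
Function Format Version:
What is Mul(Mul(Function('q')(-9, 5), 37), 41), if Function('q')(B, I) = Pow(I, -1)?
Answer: Rational(1517, 5) ≈ 303.40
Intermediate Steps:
Mul(Mul(Function('q')(-9, 5), 37), 41) = Mul(Mul(Pow(5, -1), 37), 41) = Mul(Mul(Rational(1, 5), 37), 41) = Mul(Rational(37, 5), 41) = Rational(1517, 5)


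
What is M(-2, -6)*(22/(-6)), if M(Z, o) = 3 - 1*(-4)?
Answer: -77/3 ≈ -25.667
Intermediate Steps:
M(Z, o) = 7 (M(Z, o) = 3 + 4 = 7)
M(-2, -6)*(22/(-6)) = 7*(22/(-6)) = 7*(22*(-⅙)) = 7*(-11/3) = -77/3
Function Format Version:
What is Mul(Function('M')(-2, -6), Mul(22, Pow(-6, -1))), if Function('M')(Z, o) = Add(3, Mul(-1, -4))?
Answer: Rational(-77, 3) ≈ -25.667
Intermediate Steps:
Function('M')(Z, o) = 7 (Function('M')(Z, o) = Add(3, 4) = 7)
Mul(Function('M')(-2, -6), Mul(22, Pow(-6, -1))) = Mul(7, Mul(22, Pow(-6, -1))) = Mul(7, Mul(22, Rational(-1, 6))) = Mul(7, Rational(-11, 3)) = Rational(-77, 3)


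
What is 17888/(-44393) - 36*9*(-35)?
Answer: 503398732/44393 ≈ 11340.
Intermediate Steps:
17888/(-44393) - 36*9*(-35) = 17888*(-1/44393) - 324*(-35) = -17888/44393 - 1*(-11340) = -17888/44393 + 11340 = 503398732/44393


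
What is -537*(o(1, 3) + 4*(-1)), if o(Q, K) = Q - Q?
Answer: 2148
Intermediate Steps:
o(Q, K) = 0
-537*(o(1, 3) + 4*(-1)) = -537*(0 + 4*(-1)) = -537*(0 - 4) = -537*(-4) = 2148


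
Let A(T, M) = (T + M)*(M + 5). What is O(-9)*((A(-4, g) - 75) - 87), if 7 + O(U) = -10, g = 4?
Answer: 2754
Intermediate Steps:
O(U) = -17 (O(U) = -7 - 10 = -17)
A(T, M) = (5 + M)*(M + T) (A(T, M) = (M + T)*(5 + M) = (5 + M)*(M + T))
O(-9)*((A(-4, g) - 75) - 87) = -17*(((4² + 5*4 + 5*(-4) + 4*(-4)) - 75) - 87) = -17*(((16 + 20 - 20 - 16) - 75) - 87) = -17*((0 - 75) - 87) = -17*(-75 - 87) = -17*(-162) = 2754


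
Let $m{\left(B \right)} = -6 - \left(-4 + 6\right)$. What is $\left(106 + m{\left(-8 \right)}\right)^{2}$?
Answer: $9604$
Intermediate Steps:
$m{\left(B \right)} = -8$ ($m{\left(B \right)} = -6 - 2 = -8$)
$\left(106 + m{\left(-8 \right)}\right)^{2} = \left(106 - 8\right)^{2} = 98^{2} = 9604$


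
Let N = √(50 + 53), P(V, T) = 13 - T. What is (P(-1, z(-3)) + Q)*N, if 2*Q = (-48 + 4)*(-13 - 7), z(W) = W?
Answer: 456*√103 ≈ 4627.9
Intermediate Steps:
N = √103 ≈ 10.149
Q = 440 (Q = ((-48 + 4)*(-13 - 7))/2 = (-44*(-20))/2 = (½)*880 = 440)
(P(-1, z(-3)) + Q)*N = ((13 - 1*(-3)) + 440)*√103 = ((13 + 3) + 440)*√103 = (16 + 440)*√103 = 456*√103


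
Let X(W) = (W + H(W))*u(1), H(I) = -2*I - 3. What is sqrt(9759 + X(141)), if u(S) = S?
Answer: sqrt(9615) ≈ 98.056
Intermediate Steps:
H(I) = -3 - 2*I
X(W) = -3 - W (X(W) = (W + (-3 - 2*W))*1 = (-3 - W)*1 = -3 - W)
sqrt(9759 + X(141)) = sqrt(9759 + (-3 - 1*141)) = sqrt(9759 + (-3 - 141)) = sqrt(9759 - 144) = sqrt(9615)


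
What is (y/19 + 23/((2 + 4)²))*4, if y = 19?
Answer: 59/9 ≈ 6.5556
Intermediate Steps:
(y/19 + 23/((2 + 4)²))*4 = (19/19 + 23/((2 + 4)²))*4 = (19*(1/19) + 23/(6²))*4 = (1 + 23/36)*4 = (59/36)*4 = 59/9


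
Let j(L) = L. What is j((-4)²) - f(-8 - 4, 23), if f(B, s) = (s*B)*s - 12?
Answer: 6376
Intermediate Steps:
f(B, s) = -12 + B*s² (f(B, s) = (B*s)*s - 12 = B*s² - 12 = -12 + B*s²)
j((-4)²) - f(-8 - 4, 23) = (-4)² - (-12 + (-8 - 4)*23²) = 16 - (-12 - 12*529) = 16 - (-12 - 6348) = 16 - 1*(-6360) = 16 + 6360 = 6376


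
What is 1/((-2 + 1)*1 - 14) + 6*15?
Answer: 1349/15 ≈ 89.933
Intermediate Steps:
1/((-2 + 1)*1 - 14) + 6*15 = 1/(-1*1 - 14) + 90 = 1/(-1 - 14) + 90 = 1/(-15) + 90 = -1/15 + 90 = 1349/15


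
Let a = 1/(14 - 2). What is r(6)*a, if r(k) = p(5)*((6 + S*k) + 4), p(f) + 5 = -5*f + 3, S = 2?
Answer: -99/2 ≈ -49.500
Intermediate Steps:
p(f) = -2 - 5*f (p(f) = -5 + (-5*f + 3) = -5 + (3 - 5*f) = -2 - 5*f)
r(k) = -270 - 54*k (r(k) = (-2 - 5*5)*((6 + 2*k) + 4) = (-2 - 25)*(10 + 2*k) = -27*(10 + 2*k) = -270 - 54*k)
a = 1/12 ≈ 0.083333
r(6)*a = (-270 - 54*6)*(1/12) = (-270 - 324)*(1/12) = -594*1/12 = -99/2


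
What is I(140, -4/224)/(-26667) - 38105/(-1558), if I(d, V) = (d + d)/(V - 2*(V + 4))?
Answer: 454241707085/18571592142 ≈ 24.459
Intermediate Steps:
I(d, V) = 2*d/(-8 - V) (I(d, V) = (2*d)/(V - 2*(4 + V)) = (2*d)/(V + (-8 - 2*V)) = (2*d)/(-8 - V) = 2*d/(-8 - V))
I(140, -4/224)/(-26667) - 38105/(-1558) = -2*140/(8 - 4/224)/(-26667) - 38105/(-1558) = -2*140/(8 - 4*1/224)*(-1/26667) - 38105*(-1/1558) = -2*140/(8 - 1/56)*(-1/26667) + 38105/1558 = -2*140/447/56*(-1/26667) + 38105/1558 = -2*140*56/447*(-1/26667) + 38105/1558 = -15680/447*(-1/26667) + 38105/1558 = 15680/11920149 + 38105/1558 = 454241707085/18571592142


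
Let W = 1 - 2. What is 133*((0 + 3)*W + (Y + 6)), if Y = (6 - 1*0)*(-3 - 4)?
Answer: -5187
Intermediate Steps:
W = -1
Y = -42 (Y = (6 + 0)*(-7) = 6*(-7) = -42)
133*((0 + 3)*W + (Y + 6)) = 133*((0 + 3)*(-1) + (-42 + 6)) = 133*(3*(-1) - 36) = 133*(-3 - 36) = 133*(-39) = -5187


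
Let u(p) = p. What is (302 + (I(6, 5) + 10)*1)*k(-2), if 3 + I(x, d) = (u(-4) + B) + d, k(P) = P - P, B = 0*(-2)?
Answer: 0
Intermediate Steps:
B = 0
k(P) = 0
I(x, d) = -7 + d (I(x, d) = -3 + ((-4 + 0) + d) = -3 + (-4 + d) = -7 + d)
(302 + (I(6, 5) + 10)*1)*k(-2) = (302 + ((-7 + 5) + 10)*1)*0 = (302 + (-2 + 10)*1)*0 = (302 + 8*1)*0 = (302 + 8)*0 = 310*0 = 0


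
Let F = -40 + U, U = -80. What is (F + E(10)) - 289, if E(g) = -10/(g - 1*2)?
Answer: -1641/4 ≈ -410.25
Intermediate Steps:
E(g) = -10/(-2 + g) (E(g) = -10/(g - 2) = -10/(-2 + g))
F = -120 (F = -40 - 80 = -120)
(F + E(10)) - 289 = (-120 - 10/(-2 + 10)) - 289 = (-120 - 10/8) - 289 = (-120 - 10*⅛) - 289 = (-120 - 5/4) - 289 = -485/4 - 289 = -1641/4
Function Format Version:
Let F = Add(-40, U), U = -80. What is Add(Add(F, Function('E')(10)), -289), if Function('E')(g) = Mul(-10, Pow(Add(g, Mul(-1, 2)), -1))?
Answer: Rational(-1641, 4) ≈ -410.25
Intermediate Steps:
Function('E')(g) = Mul(-10, Pow(Add(-2, g), -1)) (Function('E')(g) = Mul(-10, Pow(Add(g, -2), -1)) = Mul(-10, Pow(Add(-2, g), -1)))
F = -120 (F = Add(-40, -80) = -120)
Add(Add(F, Function('E')(10)), -289) = Add(Add(-120, Mul(-10, Pow(Add(-2, 10), -1))), -289) = Add(Add(-120, Mul(-10, Pow(8, -1))), -289) = Add(Add(-120, Mul(-10, Rational(1, 8))), -289) = Add(Add(-120, Rational(-5, 4)), -289) = Add(Rational(-485, 4), -289) = Rational(-1641, 4)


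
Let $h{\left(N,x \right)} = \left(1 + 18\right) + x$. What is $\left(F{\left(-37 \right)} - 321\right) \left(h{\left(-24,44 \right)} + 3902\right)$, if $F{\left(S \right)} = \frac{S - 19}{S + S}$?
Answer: $- \frac{46981285}{37} \approx -1.2698 \cdot 10^{6}$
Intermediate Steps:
$h{\left(N,x \right)} = 19 + x$
$F{\left(S \right)} = \frac{-19 + S}{2 S}$
$\left(F{\left(-37 \right)} - 321\right) \left(h{\left(-24,44 \right)} + 3902\right) = \left(\frac{-19 - 37}{2 \left(-37\right)} - 321\right) \left(\left(19 + 44\right) + 3902\right) = \left(\frac{1}{2} \left(- \frac{1}{37}\right) \left(-56\right) - 321\right) \left(63 + 3902\right) = \left(\frac{28}{37} - 321\right) 3965 = \left(- \frac{11849}{37}\right) 3965 = - \frac{46981285}{37}$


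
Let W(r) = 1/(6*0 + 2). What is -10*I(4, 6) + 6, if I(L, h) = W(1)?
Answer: 1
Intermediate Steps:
W(r) = ½ (W(r) = 1/(0 + 2) = 1/2 = ½)
I(L, h) = ½
-10*I(4, 6) + 6 = -10*½ + 6 = -5 + 6 = 1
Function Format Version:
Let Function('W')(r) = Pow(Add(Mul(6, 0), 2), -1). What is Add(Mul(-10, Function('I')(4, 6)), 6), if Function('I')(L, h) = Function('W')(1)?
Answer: 1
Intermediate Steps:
Function('W')(r) = Rational(1, 2) (Function('W')(r) = Pow(Add(0, 2), -1) = Pow(2, -1) = Rational(1, 2))
Function('I')(L, h) = Rational(1, 2)
Add(Mul(-10, Function('I')(4, 6)), 6) = Add(Mul(-10, Rational(1, 2)), 6) = Add(-5, 6) = 1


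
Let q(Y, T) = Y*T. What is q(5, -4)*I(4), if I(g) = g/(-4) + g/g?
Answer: 0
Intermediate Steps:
q(Y, T) = T*Y
I(g) = 1 - g/4 (I(g) = g*(-¼) + 1 = -g/4 + 1 = 1 - g/4)
q(5, -4)*I(4) = (-4*5)*(1 - ¼*4) = -20*(1 - 1) = -20*0 = 0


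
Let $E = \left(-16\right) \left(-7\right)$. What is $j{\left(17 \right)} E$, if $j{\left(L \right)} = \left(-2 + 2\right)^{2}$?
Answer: $0$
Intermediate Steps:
$E = 112$
$j{\left(L \right)} = 0$ ($j{\left(L \right)} = 0^{2} = 0$)
$j{\left(17 \right)} E = 0 \cdot 112 = 0$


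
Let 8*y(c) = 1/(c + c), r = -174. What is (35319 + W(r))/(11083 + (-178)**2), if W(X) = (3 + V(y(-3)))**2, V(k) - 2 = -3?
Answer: 35323/42767 ≈ 0.82594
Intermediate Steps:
y(c) = 1/(16*c) (y(c) = 1/(8*(c + c)) = 1/(8*((2*c))) = (1/(2*c))/8 = 1/(16*c))
V(k) = -1 (V(k) = 2 - 3 = -1)
W(X) = 4 (W(X) = (3 - 1)**2 = 2**2 = 4)
(35319 + W(r))/(11083 + (-178)**2) = (35319 + 4)/(11083 + (-178)**2) = 35323/(11083 + 31684) = 35323/42767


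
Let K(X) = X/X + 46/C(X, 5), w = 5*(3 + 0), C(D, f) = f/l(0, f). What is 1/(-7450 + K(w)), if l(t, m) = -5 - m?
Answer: -1/7541 ≈ -0.00013261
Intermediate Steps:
C(D, f) = f/(-5 - f)
w = 15 (w = 5*3 = 15)
K(X) = -91 (K(X) = X/X + 46/((-1*5/(5 + 5))) = 1 + 46/((-1*5/10)) = 1 + 46/((-1*5*1/10)) = 1 + 46/(-1/2) = 1 + 46*(-2) = 1 - 92 = -91)
1/(-7450 + K(w)) = 1/(-7450 - 91) = 1/(-7541) = -1/7541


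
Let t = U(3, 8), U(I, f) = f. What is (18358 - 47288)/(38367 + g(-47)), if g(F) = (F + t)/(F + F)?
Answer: -247220/327867 ≈ -0.75403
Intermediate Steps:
t = 8
g(F) = (8 + F)/(2*F) (g(F) = (F + 8)/(F + F) = (8 + F)/((2*F)) = (8 + F)*(1/(2*F)) = (8 + F)/(2*F))
(18358 - 47288)/(38367 + g(-47)) = (18358 - 47288)/(38367 + (½)*(8 - 47)/(-47)) = -28930/(38367 + (½)*(-1/47)*(-39)) = -28930/(38367 + 39/94) = -28930/3606537/94 = -28930*94/3606537 = -247220/327867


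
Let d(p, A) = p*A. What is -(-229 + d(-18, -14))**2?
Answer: -529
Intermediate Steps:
d(p, A) = A*p
-(-229 + d(-18, -14))**2 = -(-229 - 14*(-18))**2 = -(-229 + 252)**2 = -1*23**2 = -1*529 = -529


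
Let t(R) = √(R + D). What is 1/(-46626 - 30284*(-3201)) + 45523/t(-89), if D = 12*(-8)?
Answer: 1/246188910 - 45523*I*√185/185 ≈ 4.0619e-9 - 3346.9*I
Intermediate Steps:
D = -96
t(R) = √(-96 + R) (t(R) = √(R - 96) = √(-96 + R))
1/(-46626 - 30284*(-3201)) + 45523/t(-89) = 1/(-46626 - 30284*(-3201)) + 45523/(√(-96 - 89)) = -1/3201/(-76910) + 45523/(√(-185)) = -1/76910*(-1/3201) + 45523/((I*√185)) = 1/246188910 + 45523*(-I*√185/185) = 1/246188910 - 45523*I*√185/185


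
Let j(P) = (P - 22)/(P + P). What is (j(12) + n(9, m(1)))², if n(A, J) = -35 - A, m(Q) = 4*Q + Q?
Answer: 284089/144 ≈ 1972.8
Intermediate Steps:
m(Q) = 5*Q
j(P) = (-22 + P)/(2*P) (j(P) = (-22 + P)/((2*P)) = (-22 + P)*(1/(2*P)) = (-22 + P)/(2*P))
(j(12) + n(9, m(1)))² = ((½)*(-22 + 12)/12 + (-35 - 1*9))² = ((½)*(1/12)*(-10) + (-35 - 9))² = (-5/12 - 44)² = (-533/12)² = 284089/144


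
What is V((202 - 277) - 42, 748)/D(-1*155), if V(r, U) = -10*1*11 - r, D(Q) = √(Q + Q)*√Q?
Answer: -7*√2/310 ≈ -0.031934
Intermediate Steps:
D(Q) = Q*√2 (D(Q) = √(2*Q)*√Q = (√2*√Q)*√Q = Q*√2)
V(r, U) = -110 - r (V(r, U) = -10*11 - r = -110 - r)
V((202 - 277) - 42, 748)/D(-1*155) = (-110 - ((202 - 277) - 42))/(((-1*155)*√2)) = (-110 - (-75 - 42))/((-155*√2)) = (-110 - 1*(-117))*(-√2/310) = (-110 + 117)*(-√2/310) = 7*(-√2/310) = -7*√2/310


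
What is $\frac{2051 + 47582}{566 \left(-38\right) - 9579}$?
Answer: $- \frac{49633}{31087} \approx -1.5966$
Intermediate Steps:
$\frac{2051 + 47582}{566 \left(-38\right) - 9579} = \frac{49633}{-21508 - 9579} = \frac{49633}{-31087} = 49633 \left(- \frac{1}{31087}\right) = - \frac{49633}{31087}$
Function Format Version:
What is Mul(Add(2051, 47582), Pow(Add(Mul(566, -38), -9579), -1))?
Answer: Rational(-49633, 31087) ≈ -1.5966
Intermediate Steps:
Mul(Add(2051, 47582), Pow(Add(Mul(566, -38), -9579), -1)) = Mul(49633, Pow(Add(-21508, -9579), -1)) = Mul(49633, Pow(-31087, -1)) = Mul(49633, Rational(-1, 31087)) = Rational(-49633, 31087)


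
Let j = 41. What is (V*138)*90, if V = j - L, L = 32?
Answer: 111780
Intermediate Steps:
V = 9 (V = 41 - 1*32 = 41 - 32 = 9)
(V*138)*90 = (9*138)*90 = 1242*90 = 111780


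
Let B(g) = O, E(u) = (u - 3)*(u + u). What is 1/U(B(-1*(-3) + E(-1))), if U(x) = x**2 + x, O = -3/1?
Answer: 1/6 ≈ 0.16667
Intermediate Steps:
E(u) = 2*u*(-3 + u) (E(u) = (-3 + u)*(2*u) = 2*u*(-3 + u))
O = -3 (O = -3*1 = -3)
B(g) = -3
U(x) = x + x**2
1/U(B(-1*(-3) + E(-1))) = 1/(-3*(1 - 3)) = 1/(-3*(-2)) = 1/6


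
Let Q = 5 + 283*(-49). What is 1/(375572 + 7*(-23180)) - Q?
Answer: 2956930945/213312 ≈ 13862.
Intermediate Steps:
Q = -13862 (Q = 5 - 13867 = -13862)
1/(375572 + 7*(-23180)) - Q = 1/(375572 + 7*(-23180)) - 1*(-13862) = 1/(375572 - 162260) + 13862 = 1/213312 + 13862 = 2956930945/213312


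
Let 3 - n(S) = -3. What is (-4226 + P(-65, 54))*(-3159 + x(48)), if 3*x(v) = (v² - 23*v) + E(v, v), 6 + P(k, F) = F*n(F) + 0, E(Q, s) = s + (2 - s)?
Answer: 32338700/3 ≈ 1.0780e+7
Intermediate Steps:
n(S) = 6 (n(S) = 3 - 1*(-3) = 3 + 3 = 6)
E(Q, s) = 2
P(k, F) = -6 + 6*F (P(k, F) = -6 + (F*6 + 0) = -6 + (6*F + 0) = -6 + 6*F)
x(v) = ⅔ - 23*v/3 + v²/3 (x(v) = ((v² - 23*v) + 2)/3 = (2 + v² - 23*v)/3 = ⅔ - 23*v/3 + v²/3)
(-4226 + P(-65, 54))*(-3159 + x(48)) = (-4226 + (-6 + 6*54))*(-3159 + (⅔ - 23/3*48 + (⅓)*48²)) = (-4226 + (-6 + 324))*(-3159 + (⅔ - 368 + (⅓)*2304)) = (-4226 + 318)*(-3159 + (⅔ - 368 + 768)) = -3908*(-3159 + 1202/3) = -3908*(-8275/3) = 32338700/3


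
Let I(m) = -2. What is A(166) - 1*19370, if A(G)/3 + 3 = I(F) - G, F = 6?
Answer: -19883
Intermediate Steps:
A(G) = -15 - 3*G (A(G) = -9 + 3*(-2 - G) = -9 + (-6 - 3*G) = -15 - 3*G)
A(166) - 1*19370 = (-15 - 3*166) - 1*19370 = (-15 - 498) - 19370 = -513 - 19370 = -19883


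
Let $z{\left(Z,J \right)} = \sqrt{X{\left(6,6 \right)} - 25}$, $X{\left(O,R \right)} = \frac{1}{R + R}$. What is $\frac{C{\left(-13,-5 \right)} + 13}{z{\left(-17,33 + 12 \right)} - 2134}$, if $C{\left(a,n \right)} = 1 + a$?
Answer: $- \frac{25608}{54647771} - \frac{2 i \sqrt{897}}{54647771} \approx -0.0004686 - 1.0961 \cdot 10^{-6} i$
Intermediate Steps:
$X{\left(O,R \right)} = \frac{1}{2 R}$
$z{\left(Z,J \right)} = \frac{i \sqrt{897}}{6}$ ($z{\left(Z,J \right)} = \sqrt{\frac{1}{2 \cdot 6} - 25} = \sqrt{\frac{1}{2} \cdot \frac{1}{6} - 25} = \sqrt{\frac{1}{12} - 25} = \sqrt{- \frac{299}{12}} = \frac{i \sqrt{897}}{6}$)
$\frac{C{\left(-13,-5 \right)} + 13}{z{\left(-17,33 + 12 \right)} - 2134} = \frac{\left(1 - 13\right) + 13}{\frac{i \sqrt{897}}{6} - 2134} = \frac{-12 + 13}{-2134 + \frac{i \sqrt{897}}{6}} = 1 \frac{1}{-2134 + \frac{i \sqrt{897}}{6}} = \frac{1}{-2134 + \frac{i \sqrt{897}}{6}}$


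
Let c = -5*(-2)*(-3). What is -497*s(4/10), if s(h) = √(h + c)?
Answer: -994*I*√185/5 ≈ -2704.0*I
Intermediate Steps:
c = -30 (c = 10*(-3) = -30)
s(h) = √(-30 + h) (s(h) = √(h - 30) = √(-30 + h))
-497*s(4/10) = -497*√(-30 + 4/10) = -497*√(-30 + 4*(⅒)) = -497*√(-30 + ⅖) = -994*I*√185/5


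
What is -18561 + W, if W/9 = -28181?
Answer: -272190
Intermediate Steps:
W = -253629 (W = 9*(-28181) = -253629)
-18561 + W = -18561 - 253629 = -272190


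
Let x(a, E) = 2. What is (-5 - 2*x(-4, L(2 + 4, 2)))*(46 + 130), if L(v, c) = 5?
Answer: -1584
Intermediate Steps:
(-5 - 2*x(-4, L(2 + 4, 2)))*(46 + 130) = (-5 - 2*2)*(46 + 130) = (-5 - 4)*176 = -9*176 = -1584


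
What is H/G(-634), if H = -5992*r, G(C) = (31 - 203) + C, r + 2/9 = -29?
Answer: -787948/3627 ≈ -217.25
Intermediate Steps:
r = -263/9 (r = -2/9 - 29 = -263/9 ≈ -29.222)
G(C) = -172 + C
H = 1575896/9 (H = -5992*(-263/9) = 1575896/9 ≈ 1.7510e+5)
H/G(-634) = 1575896/(9*(-172 - 634)) = (1575896/9)/(-806) = (1575896/9)*(-1/806) = -787948/3627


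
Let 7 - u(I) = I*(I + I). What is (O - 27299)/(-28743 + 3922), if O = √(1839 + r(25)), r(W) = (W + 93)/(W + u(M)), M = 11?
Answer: 27299/24821 - 2*√5067195/2606205 ≈ 1.0981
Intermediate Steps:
u(I) = 7 - 2*I² (u(I) = 7 - I*(I + I) = 7 - I*2*I = 7 - 2*I²)
r(W) = (93 + W)/(-235 + W) (r(W) = (W + 93)/(W + (7 - 2*11²)) = (93 + W)/(W + (7 - 2*121)) = (93 + W)/(W + (7 - 242)) = (93 + W)/(W - 235) = (93 + W)/(-235 + W))
O = 2*√5067195/105 (O = √(1839 + (93 + 25)/(-235 + 25)) = √(1839 + 118/(-210)) = √(1839 - 1/210*118) = √(1839 - 59/105) = √(193036/105) = 2*√5067195/105 ≈ 42.877)
(O - 27299)/(-28743 + 3922) = (2*√5067195/105 - 27299)/(-28743 + 3922) = (-27299 + 2*√5067195/105)/(-24821) = (-27299 + 2*√5067195/105)*(-1/24821) = 27299/24821 - 2*√5067195/2606205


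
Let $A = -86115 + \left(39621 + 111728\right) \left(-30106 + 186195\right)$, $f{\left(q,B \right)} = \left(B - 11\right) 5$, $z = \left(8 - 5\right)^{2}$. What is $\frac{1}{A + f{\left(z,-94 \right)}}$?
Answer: $\frac{1}{23623827421} \approx 4.233 \cdot 10^{-11}$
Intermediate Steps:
$z = 9$ ($z = 3^{2} = 9$)
$f{\left(q,B \right)} = -55 + 5 B$ ($f{\left(q,B \right)} = \left(-11 + B\right) 5 = -55 + 5 B$)
$A = 23623827946$ ($A = -86115 + 151349 \cdot 156089 = -86115 + 23623914061 = 23623827946$)
$\frac{1}{A + f{\left(z,-94 \right)}} = \frac{1}{23623827946 + \left(-55 + 5 \left(-94\right)\right)} = \frac{1}{23623827946 - 525} = \frac{1}{23623827421}$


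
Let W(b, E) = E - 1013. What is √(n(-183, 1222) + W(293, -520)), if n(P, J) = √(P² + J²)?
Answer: √(-1533 + √1526773) ≈ 17.245*I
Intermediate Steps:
W(b, E) = -1013 + E
n(P, J) = √(J² + P²)
√(n(-183, 1222) + W(293, -520)) = √(√(1222² + (-183)²) + (-1013 - 520)) = √(√(1493284 + 33489) - 1533) = √(√1526773 - 1533) = √(-1533 + √1526773)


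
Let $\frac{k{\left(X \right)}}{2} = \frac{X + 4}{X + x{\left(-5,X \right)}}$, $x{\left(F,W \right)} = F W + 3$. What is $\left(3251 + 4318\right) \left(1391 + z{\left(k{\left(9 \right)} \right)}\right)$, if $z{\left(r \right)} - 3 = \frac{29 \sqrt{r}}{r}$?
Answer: $10551186 - \frac{219501 i \sqrt{858}}{26} \approx 1.0551 \cdot 10^{7} - 2.4729 \cdot 10^{5} i$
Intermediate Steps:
$x{\left(F,W \right)} = 3 + F W$
$k{\left(X \right)} = \frac{2 \left(4 + X\right)}{3 - 4 X}$ ($k{\left(X \right)} = 2 \frac{X + 4}{X - \left(-3 + 5 X\right)} = 2 \frac{4 + X}{3 - 4 X} = \frac{2 \left(4 + X\right)}{3 - 4 X}$)
$z{\left(r \right)} = 3 + \frac{29}{\sqrt{r}}$ ($z{\left(r \right)} = 3 + \frac{29 \sqrt{r}}{r} = 3 + \frac{29}{\sqrt{r}}$)
$\left(3251 + 4318\right) \left(1391 + z{\left(k{\left(9 \right)} \right)}\right) = \left(3251 + 4318\right) \left(1391 + \left(3 + \frac{29}{\sqrt{2} \sqrt{-4 - 9} \frac{1}{\sqrt{-3 + 4 \cdot 9}}}\right)\right) = 7569 \left(1391 + \left(3 + \frac{29}{\sqrt{2} \sqrt{-4 - 9} \frac{1}{\sqrt{-3 + 36}}}\right)\right) = 7569 \left(1391 + \left(3 + \frac{29}{\frac{1}{33} i \sqrt{858}}\right)\right) = 7569 \left(1391 + \left(3 + 29 \left(- \frac{i \sqrt{858}}{26}\right)\right)\right) = 7569 \left(1391 + \left(3 - \frac{29 i \sqrt{858}}{26}\right)\right) = 7569 \left(1394 - \frac{29 i \sqrt{858}}{26}\right) = 10551186 - \frac{219501 i \sqrt{858}}{26}$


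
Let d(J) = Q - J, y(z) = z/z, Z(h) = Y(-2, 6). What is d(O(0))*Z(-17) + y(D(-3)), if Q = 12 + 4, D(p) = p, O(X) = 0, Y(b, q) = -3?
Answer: -47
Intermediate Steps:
Z(h) = -3
Q = 16
y(z) = 1
d(J) = 16 - J
d(O(0))*Z(-17) + y(D(-3)) = (16 - 1*0)*(-3) + 1 = (16 + 0)*(-3) + 1 = 16*(-3) + 1 = -48 + 1 = -47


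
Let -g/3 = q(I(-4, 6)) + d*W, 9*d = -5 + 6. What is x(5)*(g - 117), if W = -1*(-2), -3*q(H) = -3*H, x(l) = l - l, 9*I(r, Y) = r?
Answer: 0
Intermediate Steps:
I(r, Y) = r/9
x(l) = 0
q(H) = H (q(H) = -(-1)*H = H)
d = 1/9 (d = (-5 + 6)/9 = (1/9)*1 = 1/9 ≈ 0.11111)
W = 2
g = 2/3 (g = -3*((1/9)*(-4) + (1/9)*2) = -3*(-4/9 + 2/9) = -3*(-2/9) = 2/3 ≈ 0.66667)
x(5)*(g - 117) = 0*(2/3 - 117) = 0*(-349/3) = 0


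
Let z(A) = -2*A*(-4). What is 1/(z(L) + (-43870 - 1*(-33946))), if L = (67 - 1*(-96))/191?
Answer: -191/1894180 ≈ -0.00010084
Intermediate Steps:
L = 163/191 (L = (67 + 96)*(1/191) = 163*(1/191) = 163/191 ≈ 0.85340)
z(A) = 8*A
1/(z(L) + (-43870 - 1*(-33946))) = 1/(8*(163/191) + (-43870 - 1*(-33946))) = 1/(1304/191 + (-43870 + 33946)) = 1/(1304/191 - 9924) = 1/(-1894180/191) = -191/1894180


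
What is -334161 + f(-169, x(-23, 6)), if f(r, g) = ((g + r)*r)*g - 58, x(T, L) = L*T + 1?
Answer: -7419037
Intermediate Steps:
x(T, L) = 1 + L*T
f(r, g) = -58 + g*r*(g + r) (f(r, g) = (r*(g + r))*g - 58 = g*r*(g + r) - 58 = -58 + g*r*(g + r))
-334161 + f(-169, x(-23, 6)) = -334161 + (-58 + (1 + 6*(-23))*(-169)² - 169*(1 + 6*(-23))²) = -334161 + (-58 + (1 - 138)*28561 - 169*(1 - 138)²) = -334161 + (-58 - 137*28561 - 169*(-137)²) = -334161 + (-58 - 3912857 - 169*18769) = -334161 + (-58 - 3912857 - 3171961) = -334161 - 7084876 = -7419037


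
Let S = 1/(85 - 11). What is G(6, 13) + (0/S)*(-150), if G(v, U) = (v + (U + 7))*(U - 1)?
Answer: 312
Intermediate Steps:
G(v, U) = (-1 + U)*(7 + U + v) (G(v, U) = (v + (7 + U))*(-1 + U) = (7 + U + v)*(-1 + U) = (-1 + U)*(7 + U + v))
S = 1/74 ≈ 0.013514
G(6, 13) + (0/S)*(-150) = (-7 + 13² - 1*6 + 6*13 + 13*6) + (0/(1/74))*(-150) = (-7 + 169 - 6 + 78 + 78) + (0*74)*(-150) = 312 + 0*(-150) = 312 + 0 = 312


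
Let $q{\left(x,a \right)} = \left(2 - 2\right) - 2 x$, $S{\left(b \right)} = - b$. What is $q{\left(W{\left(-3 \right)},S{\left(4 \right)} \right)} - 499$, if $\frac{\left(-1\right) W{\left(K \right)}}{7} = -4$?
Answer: $-555$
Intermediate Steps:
$W{\left(K \right)} = 28$ ($W{\left(K \right)} = \left(-7\right) \left(-4\right) = 28$)
$q{\left(x,a \right)} = - 2 x$ ($q{\left(x,a \right)} = 0 - 2 x = - 2 x$)
$q{\left(W{\left(-3 \right)},S{\left(4 \right)} \right)} - 499 = \left(-2\right) 28 - 499 = -56 - 499 = -555$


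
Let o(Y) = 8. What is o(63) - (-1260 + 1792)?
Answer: -524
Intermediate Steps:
o(63) - (-1260 + 1792) = 8 - (-1260 + 1792) = 8 - 1*532 = 8 - 532 = -524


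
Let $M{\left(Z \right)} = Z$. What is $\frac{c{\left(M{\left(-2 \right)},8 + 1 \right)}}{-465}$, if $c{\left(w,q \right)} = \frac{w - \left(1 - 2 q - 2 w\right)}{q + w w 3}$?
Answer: $- \frac{11}{9765} \approx -0.0011265$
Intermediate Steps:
$c{\left(w,q \right)} = \frac{-1 + 2 q + 3 w}{q + 3 w^{2}}$ ($c{\left(w,q \right)} = \frac{w - \left(1 - 2 q - 2 w\right)}{q + w^{2} \cdot 3} = \frac{w + \left(\left(q + w\right) + \left(-1 + q + w\right)\right)}{q + 3 w^{2}} = \frac{w + \left(-1 + 2 q + 2 w\right)}{q + 3 w^{2}} = \frac{-1 + 2 q + 3 w}{q + 3 w^{2}}$)
$\frac{c{\left(M{\left(-2 \right)},8 + 1 \right)}}{-465} = \frac{\frac{1}{\left(8 + 1\right) + 3 \left(-2\right)^{2}} \left(-1 + 2 \left(8 + 1\right) + 3 \left(-2\right)\right)}{-465} = \frac{-1 + 2 \cdot 9 - 6}{9 + 3 \cdot 4} \left(- \frac{1}{465}\right) = \frac{-1 + 18 - 6}{9 + 12} \left(- \frac{1}{465}\right) = \frac{1}{21} \cdot 11 \left(- \frac{1}{465}\right) = \frac{11}{21} \left(- \frac{1}{465}\right) = - \frac{11}{9765}$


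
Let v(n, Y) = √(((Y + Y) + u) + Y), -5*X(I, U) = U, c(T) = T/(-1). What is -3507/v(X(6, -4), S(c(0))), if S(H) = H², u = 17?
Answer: -3507*√17/17 ≈ -850.57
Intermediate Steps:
c(T) = -T (c(T) = T*(-1) = -T)
X(I, U) = -U/5
v(n, Y) = √(17 + 3*Y) (v(n, Y) = √(((Y + Y) + 17) + Y) = √((2*Y + 17) + Y) = √((17 + 2*Y) + Y) = √(17 + 3*Y))
-3507/v(X(6, -4), S(c(0))) = -3507/√(17 + 3*(-1*0)²) = -3507/√(17 + 3*0²) = -3507/√(17 + 3*0) = -3507/√(17 + 0) = -3507*√17/17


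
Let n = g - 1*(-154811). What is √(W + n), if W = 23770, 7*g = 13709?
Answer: 4*√552902/7 ≈ 424.90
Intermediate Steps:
g = 13709/7 (g = (⅐)*13709 = 13709/7 ≈ 1958.4)
n = 1097386/7 (n = 13709/7 - 1*(-154811) = 13709/7 + 154811 = 1097386/7 ≈ 1.5677e+5)
√(W + n) = √(23770 + 1097386/7) = √(1263776/7) = 4*√552902/7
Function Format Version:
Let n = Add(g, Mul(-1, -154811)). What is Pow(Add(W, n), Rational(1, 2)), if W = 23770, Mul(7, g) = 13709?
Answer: Mul(Rational(4, 7), Pow(552902, Rational(1, 2))) ≈ 424.90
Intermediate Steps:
g = Rational(13709, 7) (g = Mul(Rational(1, 7), 13709) = Rational(13709, 7) ≈ 1958.4)
n = Rational(1097386, 7) (n = Add(Rational(13709, 7), Mul(-1, -154811)) = Add(Rational(13709, 7), 154811) = Rational(1097386, 7) ≈ 1.5677e+5)
Pow(Add(W, n), Rational(1, 2)) = Pow(Add(23770, Rational(1097386, 7)), Rational(1, 2)) = Pow(Rational(1263776, 7), Rational(1, 2)) = Mul(Rational(4, 7), Pow(552902, Rational(1, 2)))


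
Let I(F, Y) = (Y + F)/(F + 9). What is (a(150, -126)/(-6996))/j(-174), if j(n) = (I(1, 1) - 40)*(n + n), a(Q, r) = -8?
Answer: 5/60560874 ≈ 8.2562e-8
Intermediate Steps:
I(F, Y) = (F + Y)/(9 + F)
j(n) = -398*n/5 (j(n) = ((1 + 1)/(9 + 1) - 40)*(n + n) = (2/10 - 40)*(2*n) = ((⅒)*2 - 40)*(2*n) = (⅕ - 40)*(2*n) = -398*n/5)
(a(150, -126)/(-6996))/j(-174) = (-8/(-6996))/((-398/5*(-174))) = (-8*(-1/6996))/(69252/5) = (2/1749)*(5/69252) = 5/60560874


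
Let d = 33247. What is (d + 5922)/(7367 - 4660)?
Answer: 39169/2707 ≈ 14.470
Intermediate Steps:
(d + 5922)/(7367 - 4660) = (33247 + 5922)/(7367 - 4660) = 39169/2707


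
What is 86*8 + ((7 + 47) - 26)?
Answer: 716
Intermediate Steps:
86*8 + ((7 + 47) - 26) = 688 + (54 - 26) = 688 + 28 = 716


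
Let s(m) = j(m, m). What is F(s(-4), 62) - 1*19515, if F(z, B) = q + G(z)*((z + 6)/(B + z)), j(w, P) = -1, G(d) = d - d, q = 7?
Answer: -19508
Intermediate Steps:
G(d) = 0
s(m) = -1
F(z, B) = 7 (F(z, B) = 7 + 0*((z + 6)/(B + z)) = 7 + 0*((6 + z)/(B + z)) = 7 + 0 = 7)
F(s(-4), 62) - 1*19515 = 7 - 1*19515 = 7 - 19515 = -19508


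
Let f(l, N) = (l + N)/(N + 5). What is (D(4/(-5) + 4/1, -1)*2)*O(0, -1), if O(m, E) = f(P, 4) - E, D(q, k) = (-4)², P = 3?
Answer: 512/9 ≈ 56.889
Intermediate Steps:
f(l, N) = (N + l)/(5 + N)
D(q, k) = 16
O(m, E) = 7/9 - E (O(m, E) = (4 + 3)/(5 + 4) - E = 7/9 - E)
(D(4/(-5) + 4/1, -1)*2)*O(0, -1) = (16*2)*(7/9 - 1*(-1)) = 32*(7/9 + 1) = 32*(16/9) = 512/9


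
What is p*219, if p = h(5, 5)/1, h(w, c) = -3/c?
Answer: -657/5 ≈ -131.40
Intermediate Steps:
p = -3/5 (p = -3/5/1 = -3*1/5*1 = -3/5*1 = -3/5 ≈ -0.60000)
p*219 = -3/5*219 = -657/5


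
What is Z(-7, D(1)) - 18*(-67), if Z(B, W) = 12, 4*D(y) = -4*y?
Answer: 1218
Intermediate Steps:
D(y) = -y (D(y) = (-4*y)/4 = -y)
Z(-7, D(1)) - 18*(-67) = 12 - 18*(-67) = 12 + 1206 = 1218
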